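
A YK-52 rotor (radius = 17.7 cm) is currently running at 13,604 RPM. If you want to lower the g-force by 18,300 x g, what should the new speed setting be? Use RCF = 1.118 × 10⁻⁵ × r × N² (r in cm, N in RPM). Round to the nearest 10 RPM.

Current RCF = 1.118 × 10⁻⁵ × 17.7 × (13604)² = 1.118 × 10⁻⁵ × 17.7 × 185,068,816 ≈ 36,622.5 × g
Target RCF = 36,622.5 − 18,300 = 18,322.5 × g
N² = 18,322.5 / (19.7886 × 10⁻⁵) = 92,591,189
N ≈ √92,591,189 ≈ 9,622.4

9620 RPM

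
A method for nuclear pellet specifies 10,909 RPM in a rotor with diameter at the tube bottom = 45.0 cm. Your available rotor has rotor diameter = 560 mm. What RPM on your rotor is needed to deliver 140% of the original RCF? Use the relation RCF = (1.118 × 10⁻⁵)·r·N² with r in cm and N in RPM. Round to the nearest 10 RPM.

Original rotor: r = 45.0 / 2 = 22.5 cm
RCF_original = 1.118 × 10⁻⁵ × 22.5 × (10909)² = 1.118 × 10⁻⁵ × 22.5 × 119,006,281 ≈ 29,936 × g
Target RCF = 1.4 × 29,936 ≈ 41,910.4 × g
Your rotor: r = 560 mm / 2 = 280 mm = 28 cm
41,910.4 = 1.118 × 10⁻⁵ × 28 × N²
N² = 41,910.4 / (31.304 × 10⁻⁵) = 133,881,932
N ≈ √133,881,932 ≈ 11,570.7

≈ 11570 RPM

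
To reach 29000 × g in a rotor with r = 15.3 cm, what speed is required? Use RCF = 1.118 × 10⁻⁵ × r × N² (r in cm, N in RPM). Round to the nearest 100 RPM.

29,000 = 1.118 × 10⁻⁵ × 15.3 × N²
N² = 29,000 / (17.1054 × 10⁻⁵) = 169,537,105
N ≈ √169,537,105 ≈ 13,020.6

13000 RPM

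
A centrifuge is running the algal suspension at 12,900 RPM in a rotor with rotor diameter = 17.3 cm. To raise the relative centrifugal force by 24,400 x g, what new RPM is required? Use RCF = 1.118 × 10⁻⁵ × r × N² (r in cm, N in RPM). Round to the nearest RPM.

r = 17.3 / 2 = 8.65 cm
Current RCF = 1.118 × 10⁻⁵ × 8.65 × (12900)² = 1.118 × 10⁻⁵ × 8.65 × 166,410,000 ≈ 16,093 × g
Target RCF = 16,093 + 24,400 = 40,493 × g
N² = 40,493 / (9.6707 × 10⁻⁵) = 418,718,397
N ≈ √418,718,397 ≈ 20,462.6

≈ 20463 RPM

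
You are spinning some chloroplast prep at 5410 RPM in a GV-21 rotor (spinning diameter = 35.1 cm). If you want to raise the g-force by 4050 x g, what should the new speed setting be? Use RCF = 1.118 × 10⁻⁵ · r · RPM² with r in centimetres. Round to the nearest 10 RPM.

≈ 7060 RPM

r = 35.1 / 2 = 17.55 cm
Current RCF = 1.118 × 10⁻⁵ × 17.55 × (5410)² = 1.118 × 10⁻⁵ × 17.55 × 29,268,100 ≈ 5,742.7 × g
Target RCF = 5,742.7 + 4,050 = 9,792.7 × g
N² = 9,792.7 / (19.6209 × 10⁻⁵) = 49,909,535
N ≈ √49,909,535 ≈ 7,064.7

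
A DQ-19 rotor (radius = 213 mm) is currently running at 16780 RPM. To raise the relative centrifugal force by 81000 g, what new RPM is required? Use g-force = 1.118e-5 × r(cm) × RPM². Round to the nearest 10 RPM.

≈ 24930 RPM

r = 213 mm = 21.3 cm
Current RCF = 1.118 × 10⁻⁵ × 21.3 × (16780)² = 1.118 × 10⁻⁵ × 21.3 × 281,568,400 ≈ 67,051 × g
Target RCF = 67,051 + 81,000 = 148,051 × g
N² = 148,051 / (23.8134 × 10⁻⁵) = 621,712,985
N ≈ √621,712,985 ≈ 24,934.2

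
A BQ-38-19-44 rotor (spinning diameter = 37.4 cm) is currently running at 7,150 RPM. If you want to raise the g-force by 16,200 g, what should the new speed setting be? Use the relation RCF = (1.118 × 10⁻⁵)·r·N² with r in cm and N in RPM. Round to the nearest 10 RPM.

N₂ ≈ 11340 RPM

r = 37.4 / 2 = 18.7 cm
Current RCF = 1.118 × 10⁻⁵ × 18.7 × (7150)² = 1.118 × 10⁻⁵ × 18.7 × 51,122,500 ≈ 10,688 × g
Target RCF = 10,688 + 16,200 = 26,888 × g
N² = 26,888 / (20.9066 × 10⁻⁵) = 128,610,104
N ≈ √128,610,104 ≈ 11,340.6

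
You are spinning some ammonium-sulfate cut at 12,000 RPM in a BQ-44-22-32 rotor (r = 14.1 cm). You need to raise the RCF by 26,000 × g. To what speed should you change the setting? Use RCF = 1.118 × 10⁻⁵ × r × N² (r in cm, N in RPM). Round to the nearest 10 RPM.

N₂ ≈ 17580 RPM

Current RCF = 1.118 × 10⁻⁵ × 14.1 × (12000)² = 1.118 × 10⁻⁵ × 14.1 × 144,000,000 ≈ 22,699.9 × g
Target RCF = 22,699.9 + 26,000 = 48,699.9 × g
N² = 48,699.9 / (15.7638 × 10⁻⁵) = 308,935,028
N ≈ √308,935,028 ≈ 17,576.5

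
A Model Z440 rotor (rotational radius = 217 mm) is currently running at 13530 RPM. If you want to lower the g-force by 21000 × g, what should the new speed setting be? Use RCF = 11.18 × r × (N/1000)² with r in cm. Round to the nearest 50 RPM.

r = 217 mm = 21.7 cm
Current RCF = 11.18 × 21.7 × (13.53)² = 11.18 × 21.7 × 183.0609 ≈ 44,411.7 × g
Target RCF = 44,411.7 − 21,000 = 23,411.7 × g
(N/1000)² = 23,411.7 / 242.606 = 96.50091
N = 1000 × √96.50091 ≈ 9,823.5

≈ 9800 RPM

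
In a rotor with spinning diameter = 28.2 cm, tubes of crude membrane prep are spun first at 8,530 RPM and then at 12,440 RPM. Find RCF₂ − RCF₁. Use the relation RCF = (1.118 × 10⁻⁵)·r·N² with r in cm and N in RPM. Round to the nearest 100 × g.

r = 28.2 / 2 = 14.1 cm
RCF₁ = 1.118 × 10⁻⁵ × 14.1 × (8530)² = 1.118 × 10⁻⁵ × 14.1 × 72,760,900 ≈ 11,469.9 × g
RCF₂ = 1.118 × 10⁻⁵ × 14.1 × (12440)² = 1.118 × 10⁻⁵ × 14.1 × 154,753,600 ≈ 24,395 × g
Increase = 24,395 − 11,469.9 = 12,925.1

12900 g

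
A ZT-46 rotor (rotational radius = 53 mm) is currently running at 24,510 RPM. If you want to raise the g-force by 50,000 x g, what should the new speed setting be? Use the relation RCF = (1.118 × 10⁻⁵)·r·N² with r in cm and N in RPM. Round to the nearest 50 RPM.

r = 53 mm = 5.3 cm
Current RCF = 1.118 × 10⁻⁵ × 5.3 × (24510)² = 1.118 × 10⁻⁵ × 5.3 × 600,740,100 ≈ 35,596.3 × g
Target RCF = 35,596.3 + 50,000 = 85,596.3 × g
N² = 85,596.3 / (5.9254 × 10⁻⁵) = 1,444,565,768
N ≈ √1,444,565,768 ≈ 38,007.4

N₂ ≈ 38000 RPM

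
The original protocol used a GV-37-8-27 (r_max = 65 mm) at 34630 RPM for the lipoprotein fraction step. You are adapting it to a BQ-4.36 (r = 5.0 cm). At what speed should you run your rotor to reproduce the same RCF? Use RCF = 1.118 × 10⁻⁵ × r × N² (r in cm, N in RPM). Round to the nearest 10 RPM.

39480 RPM

Original rotor: r = 65 mm = 6.5 cm
RCF = 1.118 × 10⁻⁵ × r × N²
RCF_original = 1.118 × 10⁻⁵ × 6.5 × (34630)² = 1.118 × 10⁻⁵ × 6.5 × 1,199,236,900 ≈ 87,148.5 × g
87,148.5 = 1.118 × 10⁻⁵ × 5 × N²
N² = 87,148.5 / (5.59 × 10⁻⁵) = 1,559,007,156
N ≈ √1,559,007,156 ≈ 39,484.3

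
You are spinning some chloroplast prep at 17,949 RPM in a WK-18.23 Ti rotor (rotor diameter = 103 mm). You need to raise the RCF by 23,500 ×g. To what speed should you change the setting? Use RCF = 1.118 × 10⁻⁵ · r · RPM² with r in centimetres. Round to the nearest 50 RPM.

27000 RPM

r = 103 mm / 2 = 51.5 mm = 5.15 cm
Current RCF = 1.118 × 10⁻⁵ × 5.15 × (17949)² = 1.118 × 10⁻⁵ × 5.15 × 322,166,601 ≈ 18,549.4 × g
Target RCF = 18,549.4 + 23,500 = 42,049.4 × g
N² = 42,049.4 / (5.7577 × 10⁻⁵) = 730,315,925
N ≈ √730,315,925 ≈ 27,024.4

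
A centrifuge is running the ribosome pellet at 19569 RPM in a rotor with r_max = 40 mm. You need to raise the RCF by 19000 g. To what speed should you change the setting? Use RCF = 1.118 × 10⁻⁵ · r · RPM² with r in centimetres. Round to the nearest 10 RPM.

28420 RPM

r = 40 mm = 4.0 cm
Current RCF = 1.118 × 10⁻⁵ × 4 × (19569)² = 1.118 × 10⁻⁵ × 4 × 382,945,761 ≈ 17,125.3 × g
Target RCF = 17,125.3 + 19,000 = 36,125.3 × g
N² = 36,125.3 / (4.472 × 10⁻⁵) = 807,810,823
N ≈ √807,810,823 ≈ 28,422.0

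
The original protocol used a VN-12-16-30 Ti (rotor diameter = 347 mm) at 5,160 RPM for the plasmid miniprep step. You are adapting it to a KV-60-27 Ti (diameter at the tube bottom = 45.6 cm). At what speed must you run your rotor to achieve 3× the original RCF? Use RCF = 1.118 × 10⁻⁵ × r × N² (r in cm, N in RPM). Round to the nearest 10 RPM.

Original rotor: r = 347 mm / 2 = 173.5 mm = 17.35 cm
RCF_original = 1.118 × 10⁻⁵ × 17.35 × (5160)² = 1.118 × 10⁻⁵ × 17.35 × 26,625,600 ≈ 5,164.6 × g
Target RCF = 3 × 5,164.6 ≈ 15,493.8 × g
Your rotor: r = 45.6 / 2 = 22.8 cm
15,493.8 = 1.118 × 10⁻⁵ × 22.8 × N²
N² = 15,493.8 / (25.4904 × 10⁻⁵) = 60,782,883
N ≈ √60,782,883 ≈ 7,796.3

7800 RPM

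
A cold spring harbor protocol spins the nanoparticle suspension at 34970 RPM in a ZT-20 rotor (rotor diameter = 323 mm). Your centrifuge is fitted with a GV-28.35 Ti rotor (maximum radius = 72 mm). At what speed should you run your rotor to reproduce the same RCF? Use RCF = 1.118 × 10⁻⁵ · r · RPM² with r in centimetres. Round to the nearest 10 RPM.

Original rotor: r = 323 mm / 2 = 161.5 mm = 16.15 cm
RCF_original = 1.118 × 10⁻⁵ × 16.15 × (34970)² = 1.118 × 10⁻⁵ × 16.15 × 1,222,900,900 ≈ 220,803.3 × g
Your rotor: r = 72 mm = 7.2 cm
220,803.3 = 1.118 × 10⁻⁵ × 7.2 × N²
N² = 220,803.3 / (8.0496 × 10⁻⁵) = 2,743,034,436
N ≈ √2,743,034,436 ≈ 52,374.0

≈ 52370 RPM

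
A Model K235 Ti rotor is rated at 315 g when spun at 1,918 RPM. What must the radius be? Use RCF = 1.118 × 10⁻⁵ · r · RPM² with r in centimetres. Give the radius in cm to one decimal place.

315 = 1.118 × 10⁻⁵ × r × (1918)²
r = 315 / (1.118 × 10⁻⁵ × 3,678,724) = 315 / 41.12813 ≈ 7.659 cm

7.7 cm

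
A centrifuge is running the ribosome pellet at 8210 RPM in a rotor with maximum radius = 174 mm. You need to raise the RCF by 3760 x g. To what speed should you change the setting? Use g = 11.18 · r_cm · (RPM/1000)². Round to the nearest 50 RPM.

r = 174 mm = 17.4 cm
Current RCF = 11.18 × 17.4 × (8.21)² = 11.18 × 17.4 × 67.4041 ≈ 13,112.3 × g
Target RCF = 13,112.3 + 3,760 = 16,872.3 × g
(N/1000)² = 16,872.3 / 194.532 = 86.73277
N = 1000 × √86.73277 ≈ 9,313.0

N₂ ≈ 9300 RPM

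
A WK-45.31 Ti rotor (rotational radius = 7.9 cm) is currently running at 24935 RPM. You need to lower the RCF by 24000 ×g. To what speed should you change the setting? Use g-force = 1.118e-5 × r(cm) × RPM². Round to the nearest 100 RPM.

Current RCF = 1.118 × 10⁻⁵ × 7.9 × (24935)² = 1.118 × 10⁻⁵ × 7.9 × 621,754,225 ≈ 54,914.6 × g
Target RCF = 54,914.6 − 24,000 = 30,914.6 × g
N² = 30,914.6 / (8.8322 × 10⁻⁵) = 350,021,512
N ≈ √350,021,512 ≈ 18,708.9

N₂ ≈ 18700 RPM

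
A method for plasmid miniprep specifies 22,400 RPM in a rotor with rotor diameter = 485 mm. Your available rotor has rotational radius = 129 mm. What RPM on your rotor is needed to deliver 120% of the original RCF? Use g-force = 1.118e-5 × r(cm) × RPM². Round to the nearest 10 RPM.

Original rotor: r = 485 mm / 2 = 242.5 mm = 24.25 cm
RCF = 1.118 × 10⁻⁵ × r × N²
RCF_original = 1.118 × 10⁻⁵ × 24.25 × (22400)² = 1.118 × 10⁻⁵ × 24.25 × 501,760,000 ≈ 136,034.7 × g
Target RCF = 1.2 × 136,034.7 ≈ 163,241.6 × g
Your rotor: r = 129 mm = 12.9 cm
163,241.6 = 1.118 × 10⁻⁵ × 12.9 × N²
N² = 163,241.6 / (14.4222 × 10⁻⁵) = 1,131,877,245
N ≈ √1,131,877,245 ≈ 33,643.4

33640 RPM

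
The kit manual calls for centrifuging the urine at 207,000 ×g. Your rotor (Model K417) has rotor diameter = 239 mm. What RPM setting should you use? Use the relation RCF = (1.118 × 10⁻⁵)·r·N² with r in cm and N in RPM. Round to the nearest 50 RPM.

39350 RPM

r = 239 mm / 2 = 119.5 mm = 11.95 cm
207,000 = 1.118 × 10⁻⁵ × 11.95 × N²
N² = 207,000 / (13.3601 × 10⁻⁵) = 1,549,389,600
N ≈ √1,549,389,600 ≈ 39,362.3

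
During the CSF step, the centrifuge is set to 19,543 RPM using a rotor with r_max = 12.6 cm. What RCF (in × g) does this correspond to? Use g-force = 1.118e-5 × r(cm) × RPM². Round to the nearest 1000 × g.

≈ 54000 × g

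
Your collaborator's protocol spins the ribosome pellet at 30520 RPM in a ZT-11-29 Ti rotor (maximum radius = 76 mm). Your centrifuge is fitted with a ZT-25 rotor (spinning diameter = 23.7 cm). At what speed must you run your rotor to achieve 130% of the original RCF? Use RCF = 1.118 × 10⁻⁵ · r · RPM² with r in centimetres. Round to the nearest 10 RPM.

Original rotor: r = 76 mm = 7.6 cm
RCF_original = 1.118 × 10⁻⁵ × 7.6 × (30520)² = 1.118 × 10⁻⁵ × 7.6 × 931,470,400 ≈ 79,145.2 × g
Target RCF = 1.3 × 79,145.2 ≈ 102,888.8 × g
Your rotor: r = 23.7 / 2 = 11.85 cm
102,888.8 = 1.118 × 10⁻⁵ × 11.85 × N²
N² = 102,888.8 / (13.2483 × 10⁻⁵) = 776,618,887
N ≈ √776,618,887 ≈ 27,867.9

≈ 27870 RPM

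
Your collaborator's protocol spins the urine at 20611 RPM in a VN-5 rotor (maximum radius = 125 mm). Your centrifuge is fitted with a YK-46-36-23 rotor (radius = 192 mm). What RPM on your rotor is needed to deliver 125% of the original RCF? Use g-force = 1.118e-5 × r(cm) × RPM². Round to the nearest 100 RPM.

18600 RPM

Original rotor: r = 125 mm = 12.5 cm
RCF_original = 1.118 × 10⁻⁵ × 12.5 × (20611)² = 1.118 × 10⁻⁵ × 12.5 × 424,813,321 ≈ 59,367.7 × g
Target RCF = 1.25 × 59,367.7 ≈ 74,209.6 × g
Your rotor: r = 192 mm = 19.2 cm
74,209.6 = 1.118 × 10⁻⁵ × 19.2 × N²
N² = 74,209.6 / (21.4656 × 10⁻⁵) = 345,714,073
N ≈ √345,714,073 ≈ 18,593.4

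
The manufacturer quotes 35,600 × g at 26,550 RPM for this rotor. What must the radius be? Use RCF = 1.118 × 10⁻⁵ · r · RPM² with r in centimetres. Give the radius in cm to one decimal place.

4.5 cm

35600 = 1.118 × 10⁻⁵ × r × (26550)²
r = 35600 / (1.118 × 10⁻⁵ × 704,902,500) = 35600 / 7880.81 ≈ 4.517 cm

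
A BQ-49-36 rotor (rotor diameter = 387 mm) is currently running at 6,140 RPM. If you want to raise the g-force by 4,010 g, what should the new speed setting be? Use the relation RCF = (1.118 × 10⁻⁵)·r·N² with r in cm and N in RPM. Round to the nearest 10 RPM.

N₂ ≈ 7500 RPM

r = 387 mm / 2 = 193.5 mm = 19.35 cm
Current RCF = 1.118 × 10⁻⁵ × 19.35 × (6140)² = 1.118 × 10⁻⁵ × 19.35 × 37,699,600 ≈ 8,155.7 × g
Target RCF = 8,155.7 + 4,010 = 12,165.7 × g
N² = 12,165.7 / (21.6333 × 10⁻⁵) = 56,235,988
N ≈ √56,235,988 ≈ 7,499.1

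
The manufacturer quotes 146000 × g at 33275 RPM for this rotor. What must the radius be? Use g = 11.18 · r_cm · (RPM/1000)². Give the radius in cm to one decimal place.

146000 = 11.18 × r × (33.275)²
r = 146000 / (11.18 × 1107.225625) = 146000 / 12378.78 ≈ 11.794 cm

≈ 11.8 cm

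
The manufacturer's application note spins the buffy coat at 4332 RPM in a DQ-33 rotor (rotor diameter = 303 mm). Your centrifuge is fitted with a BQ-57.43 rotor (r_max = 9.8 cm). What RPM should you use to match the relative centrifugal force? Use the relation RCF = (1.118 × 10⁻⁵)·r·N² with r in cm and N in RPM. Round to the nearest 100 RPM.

Original rotor: r = 303 mm / 2 = 151.5 mm = 15.15 cm
RCF = 1.118 × 10⁻⁵ × r × N²
RCF_original = 1.118 × 10⁻⁵ × 15.15 × (4332)² = 1.118 × 10⁻⁵ × 15.15 × 18,766,224 ≈ 3,178.6 × g
3,178.6 = 1.118 × 10⁻⁵ × 9.8 × N²
N² = 3,178.6 / (10.9564 × 10⁻⁵) = 29,011,354
N ≈ √29,011,354 ≈ 5,386.2

5400 RPM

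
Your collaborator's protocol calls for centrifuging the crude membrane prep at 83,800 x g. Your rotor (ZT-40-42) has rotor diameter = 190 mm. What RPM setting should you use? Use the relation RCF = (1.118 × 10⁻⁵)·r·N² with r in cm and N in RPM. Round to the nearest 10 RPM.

r = 190 mm / 2 = 95 mm = 9.5 cm
RCF = 1.118 × 10⁻⁵ × r × N²
83,800 = 1.118 × 10⁻⁵ × 9.5 × N²
N² = 83,800 / (10.621 × 10⁻⁵) = 789,002,919
N ≈ √789,002,919 ≈ 28,089.2

≈ 28090 RPM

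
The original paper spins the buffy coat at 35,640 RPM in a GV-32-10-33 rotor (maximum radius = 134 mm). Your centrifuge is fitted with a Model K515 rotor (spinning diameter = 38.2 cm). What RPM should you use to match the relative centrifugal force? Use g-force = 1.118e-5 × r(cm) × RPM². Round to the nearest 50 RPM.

Original rotor: r = 134 mm = 13.4 cm
RCF = 1.118 × 10⁻⁵ × r × N²
RCF_original = 1.118 × 10⁻⁵ × 13.4 × (35640)² = 1.118 × 10⁻⁵ × 13.4 × 1,270,209,600 ≈ 190,292.6 × g
Your rotor: r = 38.2 / 2 = 19.1 cm
190,292.6 = 1.118 × 10⁻⁵ × 19.1 × N²
N² = 190,292.6 / (21.3538 × 10⁻⁵) = 891,141,624
N ≈ √891,141,624 ≈ 29,852.0

29850 RPM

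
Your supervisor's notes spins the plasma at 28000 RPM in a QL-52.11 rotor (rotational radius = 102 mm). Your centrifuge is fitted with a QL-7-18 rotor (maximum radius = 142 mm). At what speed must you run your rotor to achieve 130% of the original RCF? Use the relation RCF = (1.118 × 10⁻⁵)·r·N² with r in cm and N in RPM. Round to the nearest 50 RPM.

27050 RPM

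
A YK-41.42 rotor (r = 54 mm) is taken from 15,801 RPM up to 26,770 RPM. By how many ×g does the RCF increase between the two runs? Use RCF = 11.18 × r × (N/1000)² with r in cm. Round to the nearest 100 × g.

28200 ×g

r = 54 mm = 5.4 cm
RCF₁ = 11.18 × 5.4 × (15.801)² = 11.18 × 5.4 × 249.671601 ≈ 15,073.2 × g
RCF₂ = 11.18 × 5.4 × (26.77)² = 11.18 × 5.4 × 716.6329 ≈ 43,264.6 × g
Increase = 43,264.6 − 15,073.2 = 28,191.4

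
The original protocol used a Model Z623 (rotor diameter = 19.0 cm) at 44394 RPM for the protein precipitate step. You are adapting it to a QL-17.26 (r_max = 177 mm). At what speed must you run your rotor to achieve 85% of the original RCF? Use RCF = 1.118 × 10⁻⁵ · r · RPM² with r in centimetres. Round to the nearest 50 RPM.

Original rotor: r = 19.0 / 2 = 9.5 cm
RCF = 1.118 × 10⁻⁵ × r × N²
RCF_original = 1.118 × 10⁻⁵ × 9.5 × (44394)² = 1.118 × 10⁻⁵ × 9.5 × 1,970,827,236 ≈ 209,321.6 × g
Target RCF = 0.85 × 209,321.6 ≈ 177,923.4 × g
Your rotor: r = 177 mm = 17.7 cm
177,923.4 = 1.118 × 10⁻⁵ × 17.7 × N²
N² = 177,923.4 / (19.7886 × 10⁻⁵) = 899,120,706
N ≈ √899,120,706 ≈ 29,985.3

30000 RPM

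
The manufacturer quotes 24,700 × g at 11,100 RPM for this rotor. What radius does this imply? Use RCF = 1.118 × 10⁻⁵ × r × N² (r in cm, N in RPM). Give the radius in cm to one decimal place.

≈ 17.9 cm

RCF = 1.118 × 10⁻⁵ × r × N²
24700 = 1.118 × 10⁻⁵ × r × (11100)²
r = 24700 / (1.118 × 10⁻⁵ × 123,210,000) = 24700 / 1377.488 ≈ 17.931 cm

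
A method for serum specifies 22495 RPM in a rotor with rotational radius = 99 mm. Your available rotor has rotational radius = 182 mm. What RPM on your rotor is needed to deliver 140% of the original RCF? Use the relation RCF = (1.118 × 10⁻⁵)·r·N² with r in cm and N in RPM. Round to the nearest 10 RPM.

≈ 19630 RPM

Original rotor: r = 99 mm = 9.9 cm
RCF = 1.118 × 10⁻⁵ × r × N²
RCF_original = 1.118 × 10⁻⁵ × 9.9 × (22495)² = 1.118 × 10⁻⁵ × 9.9 × 506,025,025 ≈ 56,007.9 × g
Target RCF = 1.4 × 56,007.9 ≈ 78,411.1 × g
Your rotor: r = 182 mm = 18.2 cm
78,411.1 = 1.118 × 10⁻⁵ × 18.2 × N²
N² = 78,411.1 / (20.3476 × 10⁻⁵) = 385,357,978
N ≈ √385,357,978 ≈ 19,630.5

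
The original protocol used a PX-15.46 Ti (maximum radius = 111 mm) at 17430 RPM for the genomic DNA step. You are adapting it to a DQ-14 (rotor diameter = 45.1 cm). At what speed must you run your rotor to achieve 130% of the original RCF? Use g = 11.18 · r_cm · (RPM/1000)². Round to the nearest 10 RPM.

13940 RPM

Original rotor: r = 111 mm = 11.1 cm
RCF_original = 11.18 × 11.1 × (17.43)² = 11.18 × 11.1 × 303.8049 ≈ 37,701.6 × g
Target RCF = 1.3 × 37,701.6 ≈ 49,012.1 × g
Your rotor: r = 45.1 / 2 = 22.55 cm
49,012.1 = 11.18 × 22.55 × (N/1000)²
(N/1000)² = 49,012.1 / 252.109 = 194.4084
N = 1000 × √194.4084 ≈ 13,943.0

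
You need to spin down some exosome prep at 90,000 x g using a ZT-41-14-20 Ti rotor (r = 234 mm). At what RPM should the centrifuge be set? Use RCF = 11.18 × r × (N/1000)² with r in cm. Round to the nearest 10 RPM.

r = 234 mm = 23.4 cm
90,000 = 11.18 × 23.4 × (N/1000)²
(N/1000)² = 90,000 / 261.612 = 344.0209
N = 1000 × √344.0209 ≈ 18,547.8

18550 RPM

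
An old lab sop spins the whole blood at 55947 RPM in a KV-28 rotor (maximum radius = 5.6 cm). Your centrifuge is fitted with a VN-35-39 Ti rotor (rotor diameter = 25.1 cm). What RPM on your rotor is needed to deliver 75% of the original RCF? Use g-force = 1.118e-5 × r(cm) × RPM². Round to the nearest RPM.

RCF_original = 1.118 × 10⁻⁵ × 5.6 × (55947)² = 1.118 × 10⁻⁵ × 5.6 × 3,130,066,809 ≈ 195,967.2 × g
Target RCF = 0.75 × 195,967.2 ≈ 146,975.4 × g
Your rotor: r = 25.1 / 2 = 12.55 cm
146,975.4 = 1.118 × 10⁻⁵ × 12.55 × N²
N² = 146,975.4 / (14.0309 × 10⁻⁵) = 1,047,512,276
N ≈ √1,047,512,276 ≈ 32,365.3

32365 RPM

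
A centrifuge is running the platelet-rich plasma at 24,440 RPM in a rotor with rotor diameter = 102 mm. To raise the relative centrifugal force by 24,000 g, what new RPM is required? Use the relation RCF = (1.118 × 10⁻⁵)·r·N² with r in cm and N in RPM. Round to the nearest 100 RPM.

r = 102 mm / 2 = 51 mm = 5.1 cm
Current RCF = 1.118 × 10⁻⁵ × 5.1 × (24440)² = 1.118 × 10⁻⁵ × 5.1 × 597,313,600 ≈ 34,057.6 × g
Target RCF = 34,057.6 + 24,000 = 58,057.6 × g
N² = 58,057.6 / (5.7018 × 10⁻⁵) = 1,018,232,839
N ≈ √1,018,232,839 ≈ 31,909.8

≈ 31900 RPM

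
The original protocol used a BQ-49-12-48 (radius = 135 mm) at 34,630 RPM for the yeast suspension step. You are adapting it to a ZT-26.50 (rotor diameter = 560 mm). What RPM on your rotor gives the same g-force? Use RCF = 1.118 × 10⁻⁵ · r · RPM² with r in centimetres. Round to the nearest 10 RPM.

Original rotor: r = 135 mm = 13.5 cm
RCF_original = 1.118 × 10⁻⁵ × 13.5 × (34630)² = 1.118 × 10⁻⁵ × 13.5 × 1,199,236,900 ≈ 181,000.8 × g
Your rotor: r = 560 mm / 2 = 280 mm = 28 cm
181,000.8 = 1.118 × 10⁻⁵ × 28 × N²
N² = 181,000.8 / (31.304 × 10⁻⁵) = 578,203,424
N ≈ √578,203,424 ≈ 24,045.9

24050 RPM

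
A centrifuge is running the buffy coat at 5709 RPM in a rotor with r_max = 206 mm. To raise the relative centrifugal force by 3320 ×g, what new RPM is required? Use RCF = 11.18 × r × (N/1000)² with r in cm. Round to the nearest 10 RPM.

N₂ ≈ 6860 RPM

r = 206 mm = 20.6 cm
Current RCF = 11.18 × 20.6 × (5.709)² = 11.18 × 20.6 × 32.592681 ≈ 7,506.4 × g
Target RCF = 7,506.4 + 3,320 = 10,826.4 × g
(N/1000)² = 10,826.4 / 230.308 = 47.00835
N = 1000 × √47.00835 ≈ 6,856.3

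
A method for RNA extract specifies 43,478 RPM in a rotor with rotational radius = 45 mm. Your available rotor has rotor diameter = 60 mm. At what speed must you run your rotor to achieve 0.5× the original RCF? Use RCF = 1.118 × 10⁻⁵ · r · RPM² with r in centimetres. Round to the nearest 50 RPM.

≈ 37650 RPM

Original rotor: r = 45 mm = 4.5 cm
RCF_original = 1.118 × 10⁻⁵ × 4.5 × (43478)² = 1.118 × 10⁻⁵ × 4.5 × 1,890,336,484 ≈ 95,102.8 × g
Target RCF = 0.5 × 95,102.8 ≈ 47,551.4 × g
Your rotor: r = 60 mm / 2 = 30 mm = 3 cm
47,551.4 = 1.118 × 10⁻⁵ × 3 × N²
N² = 47,551.4 / (3.354 × 10⁻⁵) = 1,417,751,938
N ≈ √1,417,751,938 ≈ 37,653.0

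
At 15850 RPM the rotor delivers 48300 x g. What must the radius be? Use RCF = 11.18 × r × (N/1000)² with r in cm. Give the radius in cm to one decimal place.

RCF = 11.18 × r × (N/1000)²
48300 = 11.18 × r × (15.85)²
r = 48300 / (11.18 × 251.2225) = 48300 / 2808.668 ≈ 17.197 cm

r ≈ 17.2 cm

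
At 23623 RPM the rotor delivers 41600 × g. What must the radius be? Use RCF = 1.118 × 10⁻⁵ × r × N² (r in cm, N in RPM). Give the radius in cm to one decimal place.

41600 = 1.118 × 10⁻⁵ × r × (23623)²
r = 41600 / (1.118 × 10⁻⁵ × 558,046,129) = 41600 / 6238.956 ≈ 6.668 cm

≈ 6.7 cm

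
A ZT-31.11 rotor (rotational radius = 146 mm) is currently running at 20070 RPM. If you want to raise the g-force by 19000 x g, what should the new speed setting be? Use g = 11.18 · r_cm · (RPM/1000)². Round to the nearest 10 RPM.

N₂ ≈ 22790 RPM

r = 146 mm = 14.6 cm
Current RCF = 11.18 × 14.6 × (20.07)² = 11.18 × 14.6 × 402.8049 ≈ 65,749 × g
Target RCF = 65,749 + 19,000 = 84,749 × g
(N/1000)² = 84,749 / 163.228 = 519.2063
N = 1000 × √519.2063 ≈ 22,786.1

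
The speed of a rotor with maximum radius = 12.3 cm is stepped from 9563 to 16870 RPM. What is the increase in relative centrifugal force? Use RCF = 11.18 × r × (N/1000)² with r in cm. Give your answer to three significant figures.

RCF₁ = 11.18 × 12.3 × (9.563)² = 11.18 × 12.3 × 91.450969 ≈ 12,575.8 × g
RCF₂ = 11.18 × 12.3 × (16.87)² = 11.18 × 12.3 × 284.5969 ≈ 39,136.1 × g
Increase = 39,136.1 − 12,575.8 = 26,560.3

≈ 26600 × g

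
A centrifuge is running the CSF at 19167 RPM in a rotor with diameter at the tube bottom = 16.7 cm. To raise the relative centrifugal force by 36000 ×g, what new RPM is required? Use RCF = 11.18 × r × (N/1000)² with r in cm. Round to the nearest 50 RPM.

r = 16.7 / 2 = 8.35 cm
Current RCF = 11.18 × 8.35 × (19.167)² = 11.18 × 8.35 × 367.373889 ≈ 34,295.5 × g
Target RCF = 34,295.5 + 36,000 = 70,295.5 × g
(N/1000)² = 70,295.5 / 93.353 = 753.0074
N = 1000 × √753.0074 ≈ 27,441.0

≈ 27450 RPM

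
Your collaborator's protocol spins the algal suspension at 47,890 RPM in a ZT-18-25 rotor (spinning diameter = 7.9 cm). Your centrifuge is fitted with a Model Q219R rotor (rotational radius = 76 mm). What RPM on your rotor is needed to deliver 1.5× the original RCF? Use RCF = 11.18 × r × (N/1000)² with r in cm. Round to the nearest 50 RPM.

Original rotor: r = 7.9 / 2 = 3.95 cm
RCF = 11.18 × r × (N/1000)²
RCF_original = 11.18 × 3.95 × (47.89)² = 11.18 × 3.95 × 2,293.4521 ≈ 101,281.1 × g
Target RCF = 1.5 × 101,281.1 ≈ 151,921.7 × g
Your rotor: r = 76 mm = 7.6 cm
151,921.7 = 11.18 × 7.6 × (N/1000)²
(N/1000)² = 151,921.7 / 84.968 = 1787.987
N = 1000 × √1787.987 ≈ 42,284.6

42300 RPM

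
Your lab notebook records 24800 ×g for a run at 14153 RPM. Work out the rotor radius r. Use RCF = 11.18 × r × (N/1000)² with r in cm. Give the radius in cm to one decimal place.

11.1 cm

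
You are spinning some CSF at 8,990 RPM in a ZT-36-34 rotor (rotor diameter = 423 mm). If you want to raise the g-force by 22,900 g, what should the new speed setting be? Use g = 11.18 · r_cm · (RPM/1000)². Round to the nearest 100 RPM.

r = 423 mm / 2 = 211.5 mm = 21.15 cm
Current RCF = 11.18 × 21.15 × (8.99)² = 11.18 × 21.15 × 80.8201 ≈ 19,110.5 × g
Target RCF = 19,110.5 + 22,900 = 42,010.5 × g
(N/1000)² = 42,010.5 / 236.457 = 177.6666
N = 1000 × √177.6666 ≈ 13,329.2

13300 RPM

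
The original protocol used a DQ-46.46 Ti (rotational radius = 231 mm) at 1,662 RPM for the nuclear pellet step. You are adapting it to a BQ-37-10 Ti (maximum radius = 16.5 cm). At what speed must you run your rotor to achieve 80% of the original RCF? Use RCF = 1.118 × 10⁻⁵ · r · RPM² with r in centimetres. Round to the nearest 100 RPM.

Original rotor: r = 231 mm = 23.1 cm
RCF_original = 1.118 × 10⁻⁵ × 23.1 × (1662)² = 1.118 × 10⁻⁵ × 23.1 × 2,762,244 ≈ 713.4 × g
Target RCF = 0.8 × 713.4 ≈ 570.7 × g
570.7 = 1.118 × 10⁻⁵ × 16.5 × N²
N² = 570.7 / (18.447 × 10⁻⁵) = 3,093,728
N ≈ √3,093,728 ≈ 1,758.9

1800 RPM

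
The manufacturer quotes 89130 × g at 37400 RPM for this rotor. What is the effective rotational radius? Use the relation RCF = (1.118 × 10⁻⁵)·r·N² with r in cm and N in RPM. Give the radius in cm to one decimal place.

89130 = 1.118 × 10⁻⁵ × r × (37400)²
r = 89130 / (1.118 × 10⁻⁵ × 1,398,760,000) = 89130 / 15638.14 ≈ 5.700 cm

≈ 5.7 cm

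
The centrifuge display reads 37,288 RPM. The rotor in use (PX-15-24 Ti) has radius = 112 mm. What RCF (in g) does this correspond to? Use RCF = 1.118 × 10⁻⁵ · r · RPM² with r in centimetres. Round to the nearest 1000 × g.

r = 112 mm = 11.2 cm
RCF = 1.118 × 10⁻⁵ × r × N²
RCF = 1.118 × 10⁻⁵ × 11.2 × (37288)² = 1.118 × 10⁻⁵ × 11.2 × 1,390,394,944 ≈ 174,099.7 × g

≈ 174000 g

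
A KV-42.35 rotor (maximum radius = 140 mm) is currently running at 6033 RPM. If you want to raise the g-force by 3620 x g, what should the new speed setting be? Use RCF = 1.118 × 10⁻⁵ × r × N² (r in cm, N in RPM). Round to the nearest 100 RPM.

r = 140 mm = 14.0 cm
Current RCF = 1.118 × 10⁻⁵ × 14 × (6033)² = 1.118 × 10⁻⁵ × 14 × 36,397,089 ≈ 5,696.9 × g
Target RCF = 5,696.9 + 3,620 = 9,316.9 × g
N² = 9,316.9 / (15.652 × 10⁻⁵) = 59,525,300
N ≈ √59,525,300 ≈ 7,715.3

7700 RPM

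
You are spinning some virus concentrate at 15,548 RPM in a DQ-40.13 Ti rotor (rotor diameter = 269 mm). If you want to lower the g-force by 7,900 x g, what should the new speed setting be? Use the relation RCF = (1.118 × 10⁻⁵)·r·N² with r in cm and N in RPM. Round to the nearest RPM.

≈ 13755 RPM

r = 269 mm / 2 = 134.5 mm = 13.45 cm
Current RCF = 1.118 × 10⁻⁵ × 13.45 × (15548)² = 1.118 × 10⁻⁵ × 13.45 × 241,740,304 ≈ 36,350.7 × g
Target RCF = 36,350.7 − 7,900 = 28,450.7 × g
N² = 28,450.7 / (15.0371 × 10⁻⁵) = 189,203,370
N ≈ √189,203,370 ≈ 13,755.1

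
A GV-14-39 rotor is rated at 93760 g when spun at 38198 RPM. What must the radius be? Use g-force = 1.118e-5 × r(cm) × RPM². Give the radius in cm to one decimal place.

93760 = 1.118 × 10⁻⁵ × r × (38198)²
r = 93760 / (1.118 × 10⁻⁵ × 1,459,087,204) = 93760 / 16312.59 ≈ 5.748 cm

≈ 5.7 cm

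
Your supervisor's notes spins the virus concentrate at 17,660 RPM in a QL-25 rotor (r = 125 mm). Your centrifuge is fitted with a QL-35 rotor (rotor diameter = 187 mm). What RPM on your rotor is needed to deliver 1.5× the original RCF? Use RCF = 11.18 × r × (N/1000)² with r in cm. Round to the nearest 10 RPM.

≈ 25010 RPM

Original rotor: r = 125 mm = 12.5 cm
RCF_original = 11.18 × 12.5 × (17.66)² = 11.18 × 12.5 × 311.8756 ≈ 43,584.6 × g
Target RCF = 1.5 × 43,584.6 ≈ 65,376.9 × g
Your rotor: r = 187 mm / 2 = 93.5 mm = 9.35 cm
65,376.9 = 11.18 × 9.35 × (N/1000)²
(N/1000)² = 65,376.9 / 104.533 = 625.4188
N = 1000 × √625.4188 ≈ 25,008.4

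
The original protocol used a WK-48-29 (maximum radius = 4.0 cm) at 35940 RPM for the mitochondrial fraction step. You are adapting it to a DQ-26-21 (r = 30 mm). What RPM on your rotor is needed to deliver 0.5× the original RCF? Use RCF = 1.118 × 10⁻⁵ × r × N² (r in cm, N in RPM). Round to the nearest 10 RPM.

29340 RPM

RCF = 1.118 × 10⁻⁵ × r × N²
RCF_original = 1.118 × 10⁻⁵ × 4 × (35940)² = 1.118 × 10⁻⁵ × 4 × 1,291,683,600 ≈ 57,764.1 × g
Target RCF = 0.5 × 57,764.1 ≈ 28,882 × g
Your rotor: r = 30 mm = 3.0 cm
28,882 = 1.118 × 10⁻⁵ × 3 × N²
N² = 28,882 / (3.354 × 10⁻⁵) = 861,121,049
N ≈ √861,121,049 ≈ 29,344.9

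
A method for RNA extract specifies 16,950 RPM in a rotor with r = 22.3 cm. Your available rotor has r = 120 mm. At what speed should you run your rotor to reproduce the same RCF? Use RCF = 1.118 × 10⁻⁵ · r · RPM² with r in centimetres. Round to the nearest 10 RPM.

23110 RPM

RCF_original = 1.118 × 10⁻⁵ × 22.3 × (16950)² = 1.118 × 10⁻⁵ × 22.3 × 287,302,500 ≈ 71,628.5 × g
Your rotor: r = 120 mm = 12.0 cm
71,628.5 = 1.118 × 10⁻⁵ × 12 × N²
N² = 71,628.5 / (13.416 × 10⁻⁵) = 533,903,548
N ≈ √533,903,548 ≈ 23,106.4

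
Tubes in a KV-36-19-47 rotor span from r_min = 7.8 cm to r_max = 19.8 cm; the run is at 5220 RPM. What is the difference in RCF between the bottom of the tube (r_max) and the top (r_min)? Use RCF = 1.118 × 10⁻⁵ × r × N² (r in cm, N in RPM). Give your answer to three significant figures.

ΔRCF = 1.118 × 10⁻⁵ × (r_max − r_min) × N² = 1.118 × 10⁻⁵ × 12.0 × 27,248,400 ≈ 3,655.6

3660 g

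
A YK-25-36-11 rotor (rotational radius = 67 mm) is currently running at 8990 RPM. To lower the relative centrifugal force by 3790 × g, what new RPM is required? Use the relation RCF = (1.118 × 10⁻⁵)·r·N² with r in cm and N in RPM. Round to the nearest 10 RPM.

r = 67 mm = 6.7 cm
Current RCF = 1.118 × 10⁻⁵ × 6.7 × (8990)² = 1.118 × 10⁻⁵ × 6.7 × 80,820,100 ≈ 6,053.9 × g
Target RCF = 6,053.9 − 3,790 = 2,263.9 × g
N² = 2,263.9 / (7.4906 × 10⁻⁵) = 30,223,213
N ≈ √30,223,213 ≈ 5,497.6

≈ 5500 RPM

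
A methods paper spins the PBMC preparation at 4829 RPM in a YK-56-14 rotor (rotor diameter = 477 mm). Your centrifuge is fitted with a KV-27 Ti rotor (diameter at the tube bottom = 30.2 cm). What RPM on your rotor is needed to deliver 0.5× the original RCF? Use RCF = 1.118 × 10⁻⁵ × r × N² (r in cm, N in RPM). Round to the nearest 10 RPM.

Original rotor: r = 477 mm / 2 = 238.5 mm = 23.85 cm
RCF = 1.118 × 10⁻⁵ × r × N²
RCF_original = 1.118 × 10⁻⁵ × 23.85 × (4829)² = 1.118 × 10⁻⁵ × 23.85 × 23,319,241 ≈ 6,217.9 × g
Target RCF = 0.5 × 6,217.9 ≈ 3,108.9 × g
Your rotor: r = 30.2 / 2 = 15.1 cm
3,108.9 = 1.118 × 10⁻⁵ × 15.1 × N²
N² = 3,108.9 / (16.8818 × 10⁻⁵) = 18,415,690
N ≈ √18,415,690 ≈ 4,291.4

4290 RPM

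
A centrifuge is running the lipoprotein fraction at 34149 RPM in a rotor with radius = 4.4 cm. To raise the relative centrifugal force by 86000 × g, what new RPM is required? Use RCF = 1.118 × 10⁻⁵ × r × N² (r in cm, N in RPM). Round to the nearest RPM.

Current RCF = 1.118 × 10⁻⁵ × 4.4 × (34149)² = 1.118 × 10⁻⁵ × 4.4 × 1,166,154,201 ≈ 57,365.5 × g
Target RCF = 57,365.5 + 86,000 = 143,365.5 × g
N² = 143,365.5 / (4.9192 × 10⁻⁵) = 2,914,406,814
N ≈ √2,914,406,814 ≈ 53,985.2

N₂ ≈ 53985 RPM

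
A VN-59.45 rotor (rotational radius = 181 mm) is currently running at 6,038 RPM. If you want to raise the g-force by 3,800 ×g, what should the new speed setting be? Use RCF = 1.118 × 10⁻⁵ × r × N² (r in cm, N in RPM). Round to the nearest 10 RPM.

≈ 7430 RPM

r = 181 mm = 18.1 cm
Current RCF = 1.118 × 10⁻⁵ × 18.1 × (6038)² = 1.118 × 10⁻⁵ × 18.1 × 36,457,444 ≈ 7,377.5 × g
Target RCF = 7,377.5 + 3,800 = 11,177.5 × g
N² = 11,177.5 / (20.2358 × 10⁻⁵) = 55,236,264
N ≈ √55,236,264 ≈ 7,432.1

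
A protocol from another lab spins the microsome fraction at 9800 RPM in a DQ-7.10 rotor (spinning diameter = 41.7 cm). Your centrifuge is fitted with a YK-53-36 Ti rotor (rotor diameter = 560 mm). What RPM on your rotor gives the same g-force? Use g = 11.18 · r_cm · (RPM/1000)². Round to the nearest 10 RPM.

Original rotor: r = 41.7 / 2 = 20.85 cm
RCF_original = 11.18 × 20.85 × (9.8)² = 11.18 × 20.85 × 96.04 ≈ 22,387.2 × g
Your rotor: r = 560 mm / 2 = 280 mm = 28 cm
22,387.2 = 11.18 × 28 × (N/1000)²
(N/1000)² = 22,387.2 / 313.04 = 71.51546
N = 1000 × √71.51546 ≈ 8,456.7

≈ 8460 RPM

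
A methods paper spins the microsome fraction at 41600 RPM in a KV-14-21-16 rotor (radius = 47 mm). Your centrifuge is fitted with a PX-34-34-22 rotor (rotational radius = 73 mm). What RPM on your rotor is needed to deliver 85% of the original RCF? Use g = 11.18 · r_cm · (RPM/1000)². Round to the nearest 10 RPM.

30770 RPM

Original rotor: r = 47 mm = 4.7 cm
RCF = 11.18 × r × (N/1000)²
RCF_original = 11.18 × 4.7 × (41.6)² = 11.18 × 4.7 × 1,730.56 ≈ 90,934 × g
Target RCF = 0.85 × 90,934 ≈ 77,293.9 × g
Your rotor: r = 73 mm = 7.3 cm
77,293.9 = 11.18 × 7.3 × (N/1000)²
(N/1000)² = 77,293.9 / 81.614 = 947.0667
N = 1000 × √947.0667 ≈ 30,774.4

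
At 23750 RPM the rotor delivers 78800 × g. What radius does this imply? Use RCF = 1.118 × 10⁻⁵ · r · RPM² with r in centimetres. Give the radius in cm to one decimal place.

RCF = 1.118 × 10⁻⁵ × r × N²
78800 = 1.118 × 10⁻⁵ × r × (23750)²
r = 78800 / (1.118 × 10⁻⁵ × 564,062,500) = 78800 / 6306.219 ≈ 12.496 cm

r ≈ 12.5 cm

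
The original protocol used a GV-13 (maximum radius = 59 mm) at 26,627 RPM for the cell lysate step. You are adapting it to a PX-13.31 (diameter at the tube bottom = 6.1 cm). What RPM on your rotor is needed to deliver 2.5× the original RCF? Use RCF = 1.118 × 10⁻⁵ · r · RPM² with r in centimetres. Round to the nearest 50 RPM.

58550 RPM

Original rotor: r = 59 mm = 5.9 cm
RCF_original = 1.118 × 10⁻⁵ × 5.9 × (26627)² = 1.118 × 10⁻⁵ × 5.9 × 708,997,129 ≈ 46,766.9 × g
Target RCF = 2.5 × 46,766.9 ≈ 116,917.2 × g
Your rotor: r = 6.1 / 2 = 3.05 cm
116,917.2 = 1.118 × 10⁻⁵ × 3.05 × N²
N² = 116,917.2 / (3.4099 × 10⁻⁵) = 3,428,757,442
N ≈ √3,428,757,442 ≈ 58,555.6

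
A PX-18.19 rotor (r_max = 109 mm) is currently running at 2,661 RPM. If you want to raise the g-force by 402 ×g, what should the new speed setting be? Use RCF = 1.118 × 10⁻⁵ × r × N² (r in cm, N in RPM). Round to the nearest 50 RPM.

r = 109 mm = 10.9 cm
Current RCF = 1.118 × 10⁻⁵ × 10.9 × (2661)² = 1.118 × 10⁻⁵ × 10.9 × 7,080,921 ≈ 862.9 × g
Target RCF = 862.9 + 402 = 1,264.9 × g
N² = 1,264.9 / (12.1862 × 10⁻⁵) = 10,379,774
N ≈ √10,379,774 ≈ 3,221.8

N₂ ≈ 3200 RPM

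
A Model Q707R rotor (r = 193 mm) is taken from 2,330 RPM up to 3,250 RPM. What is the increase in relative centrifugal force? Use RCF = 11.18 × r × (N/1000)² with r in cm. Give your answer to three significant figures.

≈ 1110 g

r = 193 mm = 19.3 cm
RCF₁ = 11.18 × 19.3 × (2.33)² = 11.18 × 19.3 × 5.4289 ≈ 1,171.4 × g
RCF₂ = 11.18 × 19.3 × (3.25)² = 11.18 × 19.3 × 10.5625 ≈ 2,279.1 × g
Increase = 2,279.1 − 1,171.4 = 1,107.7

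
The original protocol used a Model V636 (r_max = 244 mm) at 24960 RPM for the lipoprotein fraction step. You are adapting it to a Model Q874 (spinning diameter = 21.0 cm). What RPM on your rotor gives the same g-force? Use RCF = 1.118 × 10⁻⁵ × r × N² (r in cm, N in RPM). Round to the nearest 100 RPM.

38000 RPM

Original rotor: r = 244 mm = 24.4 cm
RCF = 1.118 × 10⁻⁵ × r × N²
RCF_original = 1.118 × 10⁻⁵ × 24.4 × (24960)² = 1.118 × 10⁻⁵ × 24.4 × 623,001,600 ≈ 169,949.9 × g
Your rotor: r = 21.0 / 2 = 10.5 cm
169,949.9 = 1.118 × 10⁻⁵ × 10.5 × N²
N² = 169,949.9 / (11.739 × 10⁻⁵) = 1,447,737,456
N ≈ √1,447,737,456 ≈ 38,049.1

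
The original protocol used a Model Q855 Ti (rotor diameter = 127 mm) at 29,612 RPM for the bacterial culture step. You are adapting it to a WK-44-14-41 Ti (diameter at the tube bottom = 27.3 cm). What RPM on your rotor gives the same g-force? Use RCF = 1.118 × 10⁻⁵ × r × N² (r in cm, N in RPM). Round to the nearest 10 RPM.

Original rotor: r = 127 mm / 2 = 63.5 mm = 6.35 cm
RCF_original = 1.118 × 10⁻⁵ × 6.35 × (29612)² = 1.118 × 10⁻⁵ × 6.35 × 876,870,544 ≈ 62,251.7 × g
Your rotor: r = 27.3 / 2 = 13.65 cm
62,251.7 = 1.118 × 10⁻⁵ × 13.65 × N²
N² = 62,251.7 / (15.2607 × 10⁻⁵) = 407,921,655
N ≈ √407,921,655 ≈ 20,197.1

20200 RPM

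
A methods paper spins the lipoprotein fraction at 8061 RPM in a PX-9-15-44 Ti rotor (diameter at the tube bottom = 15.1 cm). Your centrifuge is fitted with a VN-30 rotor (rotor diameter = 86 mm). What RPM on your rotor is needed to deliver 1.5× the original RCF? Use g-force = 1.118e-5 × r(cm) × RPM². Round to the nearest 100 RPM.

≈ 13100 RPM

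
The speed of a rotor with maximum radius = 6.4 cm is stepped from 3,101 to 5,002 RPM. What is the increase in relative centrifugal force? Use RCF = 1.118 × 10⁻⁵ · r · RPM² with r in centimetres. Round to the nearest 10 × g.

RCF₁ = 1.118 × 10⁻⁵ × 6.4 × (3101)² = 1.118 × 10⁻⁵ × 6.4 × 9,616,201 ≈ 688.1 × g
RCF₂ = 1.118 × 10⁻⁵ × 6.4 × (5002)² = 1.118 × 10⁻⁵ × 6.4 × 25,020,004 ≈ 1,790.2 × g
Increase = 1,790.2 − 688.1 = 1,102.1

≈ 1100 g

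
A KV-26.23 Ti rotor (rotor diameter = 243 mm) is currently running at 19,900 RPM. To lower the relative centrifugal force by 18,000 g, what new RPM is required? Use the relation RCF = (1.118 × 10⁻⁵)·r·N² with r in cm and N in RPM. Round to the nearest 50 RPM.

N₂ ≈ 16250 RPM

r = 243 mm / 2 = 121.5 mm = 12.15 cm
Current RCF = 1.118 × 10⁻⁵ × 12.15 × (19900)² = 1.118 × 10⁻⁵ × 12.15 × 396,010,000 ≈ 53,792.8 × g
Target RCF = 53,792.8 − 18,000 = 35,792.8 × g
N² = 35,792.8 / (13.5837 × 10⁻⁵) = 263,498,163
N ≈ √263,498,163 ≈ 16,232.6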